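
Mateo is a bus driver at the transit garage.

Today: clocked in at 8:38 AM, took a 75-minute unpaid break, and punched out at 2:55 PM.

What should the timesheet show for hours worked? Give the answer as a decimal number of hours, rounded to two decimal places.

Today: 8:38 AM–2:55 PM = 6 h 17 min; less 75 min break → 5 h 2 min

5.03 hours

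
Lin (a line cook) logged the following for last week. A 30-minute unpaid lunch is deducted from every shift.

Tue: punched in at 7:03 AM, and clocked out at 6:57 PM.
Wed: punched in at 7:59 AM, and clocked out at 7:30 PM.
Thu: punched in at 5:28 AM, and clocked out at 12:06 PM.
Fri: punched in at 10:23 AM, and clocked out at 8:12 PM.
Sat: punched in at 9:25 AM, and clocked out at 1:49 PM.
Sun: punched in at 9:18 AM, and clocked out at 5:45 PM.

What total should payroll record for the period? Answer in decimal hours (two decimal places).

Tue: 7:03 AM–6:57 PM = 11 h 54 min; less 30 min break → 11 h 24 min
Wed: 7:59 AM–7:30 PM = 11 h 31 min; less 30 min break → 11 h 1 min
Thu: 5:28 AM–12:06 PM = 6 h 38 min; less 30 min break → 6 h 8 min
Fri: 10:23 AM–8:12 PM = 9 h 49 min; less 30 min break → 9 h 19 min
Sat: 9:25 AM–1:49 PM = 4 h 24 min; less 30 min break → 3 h 54 min
Sun: 9:18 AM–5:45 PM = 8 h 27 min; less 30 min break → 7 h 57 min
Total: 11 h 24 min + 11 h 1 min + 6 h 8 min + 9 h 19 min + 3 h 54 min + 7 h 57 min = 49 h 43 min.

49.72 hours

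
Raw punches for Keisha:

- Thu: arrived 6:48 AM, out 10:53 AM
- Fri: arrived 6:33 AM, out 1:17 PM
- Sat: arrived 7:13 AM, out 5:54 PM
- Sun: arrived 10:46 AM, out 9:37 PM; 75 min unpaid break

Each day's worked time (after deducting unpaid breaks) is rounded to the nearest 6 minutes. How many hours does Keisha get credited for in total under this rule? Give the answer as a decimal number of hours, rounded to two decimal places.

Thu: 6:48 AM–10:53 AM = 4 h 5 min → rounds to 4 h 6 min
Fri: 6:33 AM–1:17 PM = 6 h 44 min → rounds to 6 h 42 min
Sat: 7:13 AM–5:54 PM = 10 h 41 min → rounds to 10 h 42 min
Sun: 10:46 AM–9:37 PM = 10 h 51 min − 75 min = 9 h 36 min → rounds to 9 h 36 min
Total credited: 31 h 6 min.

31.10 hours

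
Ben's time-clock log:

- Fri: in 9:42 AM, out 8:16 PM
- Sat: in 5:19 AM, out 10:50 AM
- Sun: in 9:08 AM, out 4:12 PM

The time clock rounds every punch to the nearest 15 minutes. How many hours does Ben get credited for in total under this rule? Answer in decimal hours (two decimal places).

Fri: in 9:42 AM→9:45 AM, out 8:16 PM→8:15 PM; 10 h 30 min
Sat: in 5:19 AM→5:15 AM, out 10:50 AM→10:45 AM; 5 h 30 min
Sun: in 9:08 AM→9:15 AM, out 4:12 PM→4:15 PM; 7 h 0 min
Total credited: 23 h 0 min.

23.00 hours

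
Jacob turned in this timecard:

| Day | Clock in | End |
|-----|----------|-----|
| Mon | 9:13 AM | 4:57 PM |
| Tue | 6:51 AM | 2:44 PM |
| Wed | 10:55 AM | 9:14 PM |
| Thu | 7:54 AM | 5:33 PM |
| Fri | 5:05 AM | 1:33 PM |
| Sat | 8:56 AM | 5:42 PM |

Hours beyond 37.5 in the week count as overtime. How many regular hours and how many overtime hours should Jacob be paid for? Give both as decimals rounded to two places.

Regular 37.50 hours, overtime 15.32 hours

Mon: 9:13 AM–4:57 PM = 7 h 44 min
Tue: 6:51 AM–2:44 PM = 7 h 53 min
Wed: 10:55 AM–9:14 PM = 10 h 19 min
Thu: 7:54 AM–5:33 PM = 9 h 39 min
Fri: 5:05 AM–1:33 PM = 8 h 28 min
Sat: 8:56 AM–5:42 PM = 8 h 46 min
Total worked: 52 h 49 min = 52.82 h.
Threshold 37.5 h → overtime 15 h 19 min, regular 37 h 30 min.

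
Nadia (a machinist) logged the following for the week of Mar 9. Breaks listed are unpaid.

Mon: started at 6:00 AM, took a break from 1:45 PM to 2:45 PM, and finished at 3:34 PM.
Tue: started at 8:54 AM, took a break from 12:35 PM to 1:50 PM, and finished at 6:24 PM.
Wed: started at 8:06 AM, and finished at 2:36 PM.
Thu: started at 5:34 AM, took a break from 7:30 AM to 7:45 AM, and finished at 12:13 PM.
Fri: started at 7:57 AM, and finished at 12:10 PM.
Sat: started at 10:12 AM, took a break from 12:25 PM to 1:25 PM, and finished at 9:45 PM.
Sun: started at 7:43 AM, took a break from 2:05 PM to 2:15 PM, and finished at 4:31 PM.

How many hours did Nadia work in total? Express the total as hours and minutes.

Mon: 6:00 AM–3:34 PM = 9 h 34 min; less 60 min break → 8 h 34 min
Tue: 8:54 AM–6:24 PM = 9 h 30 min; less 75 min break → 8 h 15 min
Wed: 8:06 AM–2:36 PM = 6 h 30 min
Thu: 5:34 AM–12:13 PM = 6 h 39 min; less 15 min break → 6 h 24 min
Fri: 7:57 AM–12:10 PM = 4 h 13 min
Sat: 10:12 AM–9:45 PM = 11 h 33 min; less 60 min break → 10 h 33 min
Sun: 7:43 AM–4:31 PM = 8 h 48 min; less 10 min break → 8 h 38 min
Total: 8 h 34 min + 8 h 15 min + 6 h 30 min + 6 h 24 min + 4 h 13 min + 10 h 33 min + 8 h 38 min = 53 h 7 min.

53 h 7 min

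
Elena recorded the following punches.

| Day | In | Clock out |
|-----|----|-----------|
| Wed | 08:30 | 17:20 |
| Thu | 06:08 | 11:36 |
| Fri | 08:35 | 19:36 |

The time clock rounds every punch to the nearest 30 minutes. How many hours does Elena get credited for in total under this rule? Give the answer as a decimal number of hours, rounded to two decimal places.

25.50 hours

Wed: in 08:30→08:30, out 17:20→17:30; 9 h 0 min
Thu: in 06:08→06:00, out 11:36→11:30; 5 h 30 min
Fri: in 08:35→08:30, out 19:36→19:30; 11 h 0 min
Total credited: 25 h 30 min.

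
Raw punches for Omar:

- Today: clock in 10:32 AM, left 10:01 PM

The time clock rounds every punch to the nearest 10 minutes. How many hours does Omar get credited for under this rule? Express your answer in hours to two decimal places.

Today: in 10:32 AM→10:30 AM, out 10:01 PM→10:00 PM; 11 h 30 min

11.50 hours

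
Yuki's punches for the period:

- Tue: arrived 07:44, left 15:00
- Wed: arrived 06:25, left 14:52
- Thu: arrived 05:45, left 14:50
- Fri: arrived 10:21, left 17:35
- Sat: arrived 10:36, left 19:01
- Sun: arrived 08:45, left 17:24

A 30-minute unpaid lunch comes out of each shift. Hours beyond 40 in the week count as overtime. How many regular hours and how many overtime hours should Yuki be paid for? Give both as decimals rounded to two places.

Tue: 07:44–15:00 = 7 h 16 min; less 30 min break → 6 h 46 min
Wed: 06:25–14:52 = 8 h 27 min; less 30 min break → 7 h 57 min
Thu: 05:45–14:50 = 9 h 5 min; less 30 min break → 8 h 35 min
Fri: 10:21–17:35 = 7 h 14 min; less 30 min break → 6 h 44 min
Sat: 10:36–19:01 = 8 h 25 min; less 30 min break → 7 h 55 min
Sun: 08:45–17:24 = 8 h 39 min; less 30 min break → 8 h 9 min
Total worked: 46 h 6 min = 46.10 h.
Threshold 40 h → overtime 6 h 6 min, regular 40 h 0 min.

Regular 40.00 hours, overtime 6.10 hours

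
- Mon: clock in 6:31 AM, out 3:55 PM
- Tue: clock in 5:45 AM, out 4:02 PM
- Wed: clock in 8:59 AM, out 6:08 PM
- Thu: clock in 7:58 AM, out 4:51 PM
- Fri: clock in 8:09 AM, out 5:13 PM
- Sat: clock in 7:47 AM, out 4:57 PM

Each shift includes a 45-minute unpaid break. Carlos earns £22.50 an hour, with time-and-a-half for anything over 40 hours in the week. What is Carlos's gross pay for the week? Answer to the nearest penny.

Mon: 6:31 AM–3:55 PM = 9 h 24 min; less 45 min break → 8 h 39 min
Tue: 5:45 AM–4:02 PM = 10 h 17 min; less 45 min break → 9 h 32 min
Wed: 8:59 AM–6:08 PM = 9 h 9 min; less 45 min break → 8 h 24 min
Thu: 7:58 AM–4:51 PM = 8 h 53 min; less 45 min break → 8 h 8 min
Fri: 8:09 AM–5:13 PM = 9 h 4 min; less 45 min break → 8 h 19 min
Sat: 7:47 AM–4:57 PM = 9 h 10 min; less 45 min break → 8 h 25 min
Total worked: 51 h 27 min = 3087 min.
Regular 40 h 0 min = 2400 min at £22.50/h; overtime 11 h 27 min = 687 min at £33.75/h.
Pay = (2400 × £22.50 + 687 × £33.75) ÷ 60 = £1286.44.

£1286.44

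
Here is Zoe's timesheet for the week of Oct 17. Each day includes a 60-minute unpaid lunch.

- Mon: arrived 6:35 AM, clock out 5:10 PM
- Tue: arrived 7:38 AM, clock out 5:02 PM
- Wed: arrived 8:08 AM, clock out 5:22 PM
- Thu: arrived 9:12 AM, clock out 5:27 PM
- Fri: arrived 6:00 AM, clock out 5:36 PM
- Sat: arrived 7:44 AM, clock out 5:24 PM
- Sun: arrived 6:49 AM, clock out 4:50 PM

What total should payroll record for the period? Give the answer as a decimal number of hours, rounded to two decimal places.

61.75 hours

Mon: 6:35 AM–5:10 PM = 10 h 35 min; less 60 min break → 9 h 35 min
Tue: 7:38 AM–5:02 PM = 9 h 24 min; less 60 min break → 8 h 24 min
Wed: 8:08 AM–5:22 PM = 9 h 14 min; less 60 min break → 8 h 14 min
Thu: 9:12 AM–5:27 PM = 8 h 15 min; less 60 min break → 7 h 15 min
Fri: 6:00 AM–5:36 PM = 11 h 36 min; less 60 min break → 10 h 36 min
Sat: 7:44 AM–5:24 PM = 9 h 40 min; less 60 min break → 8 h 40 min
Sun: 6:49 AM–4:50 PM = 10 h 1 min; less 60 min break → 9 h 1 min
Total: 9 h 35 min + 8 h 24 min + 8 h 14 min + 7 h 15 min + 10 h 36 min + 8 h 40 min + 9 h 1 min = 61 h 45 min.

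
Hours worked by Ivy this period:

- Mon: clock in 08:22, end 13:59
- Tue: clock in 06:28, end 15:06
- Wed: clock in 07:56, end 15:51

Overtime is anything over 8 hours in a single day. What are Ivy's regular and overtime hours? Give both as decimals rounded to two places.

Regular 21.53 hours, overtime 0.63 hours

Mon: 08:22–13:59 = 5 h 37 min
Tue: 06:28–15:06 = 8 h 38 min
Wed: 07:56–15:51 = 7 h 55 min
Mon reg 5 h 37 min / OT 0 h 0 min; Tue reg 8 h 0 min / OT 0 h 38 min; Wed reg 7 h 55 min / OT 0 h 0 min.
Totals: regular 21 h 32 min, overtime 0 h 38 min.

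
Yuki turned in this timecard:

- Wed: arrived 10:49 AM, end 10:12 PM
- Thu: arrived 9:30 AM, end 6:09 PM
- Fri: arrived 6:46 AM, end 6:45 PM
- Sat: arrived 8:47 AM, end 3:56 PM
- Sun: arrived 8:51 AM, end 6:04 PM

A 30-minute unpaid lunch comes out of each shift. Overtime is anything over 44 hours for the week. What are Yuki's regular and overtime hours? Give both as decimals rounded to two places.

Regular 44.00 hours, overtime 1.88 hours

Wed: 10:49 AM–10:12 PM = 11 h 23 min; less 30 min break → 10 h 53 min
Thu: 9:30 AM–6:09 PM = 8 h 39 min; less 30 min break → 8 h 9 min
Fri: 6:46 AM–6:45 PM = 11 h 59 min; less 30 min break → 11 h 29 min
Sat: 8:47 AM–3:56 PM = 7 h 9 min; less 30 min break → 6 h 39 min
Sun: 8:51 AM–6:04 PM = 9 h 13 min; less 30 min break → 8 h 43 min
Total worked: 45 h 53 min = 45.88 h.
Threshold 44 h → overtime 1 h 53 min, regular 44 h 0 min.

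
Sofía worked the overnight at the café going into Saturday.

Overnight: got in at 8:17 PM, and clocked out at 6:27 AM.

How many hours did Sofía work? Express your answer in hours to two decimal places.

Overnight: 8:17 PM → midnight = 3 h 43 min; midnight → 6:27 AM = 6 h 27 min; span 10 h 10 min

10.17 hours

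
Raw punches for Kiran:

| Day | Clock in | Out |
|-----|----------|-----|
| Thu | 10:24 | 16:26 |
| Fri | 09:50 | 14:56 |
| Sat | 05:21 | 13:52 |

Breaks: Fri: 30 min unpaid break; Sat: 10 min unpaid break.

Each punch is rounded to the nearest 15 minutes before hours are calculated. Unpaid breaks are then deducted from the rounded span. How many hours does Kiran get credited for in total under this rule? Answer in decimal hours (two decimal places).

Thu: in 10:24→10:30, out 16:26→16:30; 6 h 0 min
Fri: in 09:50→09:45, out 14:56→15:00; 5 h 15 min − 30 min = 4 h 45 min
Sat: in 05:21→05:15, out 13:52→13:45; 8 h 30 min − 10 min = 8 h 20 min
Total credited: 19 h 5 min.

19.08 hours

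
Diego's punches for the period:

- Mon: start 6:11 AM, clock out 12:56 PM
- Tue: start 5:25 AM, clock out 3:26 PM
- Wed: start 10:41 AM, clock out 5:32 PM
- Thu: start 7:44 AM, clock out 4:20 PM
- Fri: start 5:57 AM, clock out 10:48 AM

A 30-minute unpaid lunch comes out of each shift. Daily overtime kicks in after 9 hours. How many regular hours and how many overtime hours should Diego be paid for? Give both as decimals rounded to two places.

Regular 34.05 hours, overtime 0.52 hours

Mon: 6:11 AM–12:56 PM = 6 h 45 min; less 30 min break → 6 h 15 min
Tue: 5:25 AM–3:26 PM = 10 h 1 min; less 30 min break → 9 h 31 min
Wed: 10:41 AM–5:32 PM = 6 h 51 min; less 30 min break → 6 h 21 min
Thu: 7:44 AM–4:20 PM = 8 h 36 min; less 30 min break → 8 h 6 min
Fri: 5:57 AM–10:48 AM = 4 h 51 min; less 30 min break → 4 h 21 min
Mon reg 6 h 15 min / OT 0 h 0 min; Tue reg 9 h 0 min / OT 0 h 31 min; Wed reg 6 h 21 min / OT 0 h 0 min; Thu reg 8 h 6 min / OT 0 h 0 min; Fri reg 4 h 21 min / OT 0 h 0 min.
Totals: regular 34 h 3 min, overtime 0 h 31 min.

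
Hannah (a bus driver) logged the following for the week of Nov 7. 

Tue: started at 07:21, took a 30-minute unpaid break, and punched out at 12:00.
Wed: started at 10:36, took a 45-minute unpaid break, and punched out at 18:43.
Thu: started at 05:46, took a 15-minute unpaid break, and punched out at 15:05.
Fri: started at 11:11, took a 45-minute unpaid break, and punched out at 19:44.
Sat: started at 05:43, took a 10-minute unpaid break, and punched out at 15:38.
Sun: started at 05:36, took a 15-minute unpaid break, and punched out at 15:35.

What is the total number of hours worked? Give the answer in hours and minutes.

Tue: 07:21–12:00 = 4 h 39 min; less 30 min break → 4 h 9 min
Wed: 10:36–18:43 = 8 h 7 min; less 45 min break → 7 h 22 min
Thu: 05:46–15:05 = 9 h 19 min; less 15 min break → 9 h 4 min
Fri: 11:11–19:44 = 8 h 33 min; less 45 min break → 7 h 48 min
Sat: 05:43–15:38 = 9 h 55 min; less 10 min break → 9 h 45 min
Sun: 05:36–15:35 = 9 h 59 min; less 15 min break → 9 h 44 min
Total: 4 h 9 min + 7 h 22 min + 9 h 4 min + 7 h 48 min + 9 h 45 min + 9 h 44 min = 47 h 52 min.

47 h 52 min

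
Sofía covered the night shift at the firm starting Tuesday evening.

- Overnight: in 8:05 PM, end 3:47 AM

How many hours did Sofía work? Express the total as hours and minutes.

7 h 42 min

Overnight: 8:05 PM → midnight = 3 h 55 min; midnight → 3:47 AM = 3 h 47 min; span 7 h 42 min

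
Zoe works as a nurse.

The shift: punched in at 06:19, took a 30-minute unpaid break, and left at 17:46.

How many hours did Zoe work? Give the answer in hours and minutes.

10 h 57 min

The shift: 06:19–17:46 = 11 h 27 min; less 30 min break → 10 h 57 min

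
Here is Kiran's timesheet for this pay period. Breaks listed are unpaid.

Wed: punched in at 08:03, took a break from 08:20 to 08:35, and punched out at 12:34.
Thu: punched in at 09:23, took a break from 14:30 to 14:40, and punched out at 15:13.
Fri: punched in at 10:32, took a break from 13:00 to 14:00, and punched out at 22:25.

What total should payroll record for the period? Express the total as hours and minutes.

20 h 49 min

Wed: 08:03–12:34 = 4 h 31 min; less 15 min break → 4 h 16 min
Thu: 09:23–15:13 = 5 h 50 min; less 10 min break → 5 h 40 min
Fri: 10:32–22:25 = 11 h 53 min; less 60 min break → 10 h 53 min
Total: 4 h 16 min + 5 h 40 min + 10 h 53 min = 20 h 49 min.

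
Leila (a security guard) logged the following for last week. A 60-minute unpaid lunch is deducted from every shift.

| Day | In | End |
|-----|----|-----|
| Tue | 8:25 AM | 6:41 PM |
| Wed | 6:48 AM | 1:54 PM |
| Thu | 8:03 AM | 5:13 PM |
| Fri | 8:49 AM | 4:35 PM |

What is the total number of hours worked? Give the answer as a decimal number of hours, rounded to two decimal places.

30.30 hours

Tue: 8:25 AM–6:41 PM = 10 h 16 min; less 60 min break → 9 h 16 min
Wed: 6:48 AM–1:54 PM = 7 h 6 min; less 60 min break → 6 h 6 min
Thu: 8:03 AM–5:13 PM = 9 h 10 min; less 60 min break → 8 h 10 min
Fri: 8:49 AM–4:35 PM = 7 h 46 min; less 60 min break → 6 h 46 min
Total: 9 h 16 min + 6 h 6 min + 8 h 10 min + 6 h 46 min = 30 h 18 min.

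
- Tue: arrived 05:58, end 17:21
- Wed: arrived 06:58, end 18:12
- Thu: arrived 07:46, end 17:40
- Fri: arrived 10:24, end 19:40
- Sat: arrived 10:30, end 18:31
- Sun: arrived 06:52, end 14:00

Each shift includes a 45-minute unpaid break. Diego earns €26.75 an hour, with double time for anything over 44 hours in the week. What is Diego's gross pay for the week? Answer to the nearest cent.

€1628.18

Tue: 05:58–17:21 = 11 h 23 min; less 45 min break → 10 h 38 min
Wed: 06:58–18:12 = 11 h 14 min; less 45 min break → 10 h 29 min
Thu: 07:46–17:40 = 9 h 54 min; less 45 min break → 9 h 9 min
Fri: 10:24–19:40 = 9 h 16 min; less 45 min break → 8 h 31 min
Sat: 10:30–18:31 = 8 h 1 min; less 45 min break → 7 h 16 min
Sun: 06:52–14:00 = 7 h 8 min; less 45 min break → 6 h 23 min
Total worked: 52 h 26 min = 3146 min.
Regular 44 h 0 min = 2640 min at €26.75/h; overtime 8 h 26 min = 506 min at €53.50/h.
Pay = (2640 × €26.75 + 506 × €53.50) ÷ 60 = €1628.18.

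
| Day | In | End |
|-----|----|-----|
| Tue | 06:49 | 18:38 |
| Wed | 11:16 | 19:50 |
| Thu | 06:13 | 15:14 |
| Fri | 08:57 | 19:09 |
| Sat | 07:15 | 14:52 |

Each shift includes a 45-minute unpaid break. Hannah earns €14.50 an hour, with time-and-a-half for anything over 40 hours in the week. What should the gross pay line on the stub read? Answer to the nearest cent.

€655.40

Tue: 06:49–18:38 = 11 h 49 min; less 45 min break → 11 h 4 min
Wed: 11:16–19:50 = 8 h 34 min; less 45 min break → 7 h 49 min
Thu: 06:13–15:14 = 9 h 1 min; less 45 min break → 8 h 16 min
Fri: 08:57–19:09 = 10 h 12 min; less 45 min break → 9 h 27 min
Sat: 07:15–14:52 = 7 h 37 min; less 45 min break → 6 h 52 min
Total worked: 43 h 28 min = 2608 min.
Regular 40 h 0 min = 2400 min at €14.50/h; overtime 3 h 28 min = 208 min at €21.75/h.
Pay = (2400 × €14.50 + 208 × €21.75) ÷ 60 = €655.40.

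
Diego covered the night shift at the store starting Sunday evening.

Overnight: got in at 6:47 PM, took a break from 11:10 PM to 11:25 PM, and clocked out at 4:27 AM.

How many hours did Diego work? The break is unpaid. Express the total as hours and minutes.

Overnight: 6:47 PM → midnight = 5 h 13 min; midnight → 4:27 AM = 4 h 27 min; span 9 h 40 min; less 15 min break → 9 h 25 min

9 h 25 min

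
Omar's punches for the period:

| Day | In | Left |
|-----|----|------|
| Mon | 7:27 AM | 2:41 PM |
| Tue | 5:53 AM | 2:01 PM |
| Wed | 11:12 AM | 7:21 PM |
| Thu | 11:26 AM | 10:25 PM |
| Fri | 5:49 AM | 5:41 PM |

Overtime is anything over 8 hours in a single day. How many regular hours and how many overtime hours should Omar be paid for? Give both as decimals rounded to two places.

Regular 39.23 hours, overtime 7.13 hours

Mon: 7:27 AM–2:41 PM = 7 h 14 min
Tue: 5:53 AM–2:01 PM = 8 h 8 min
Wed: 11:12 AM–7:21 PM = 8 h 9 min
Thu: 11:26 AM–10:25 PM = 10 h 59 min
Fri: 5:49 AM–5:41 PM = 11 h 52 min
Mon reg 7 h 14 min / OT 0 h 0 min; Tue reg 8 h 0 min / OT 0 h 8 min; Wed reg 8 h 0 min / OT 0 h 9 min; Thu reg 8 h 0 min / OT 2 h 59 min; Fri reg 8 h 0 min / OT 3 h 52 min.
Totals: regular 39 h 14 min, overtime 7 h 8 min.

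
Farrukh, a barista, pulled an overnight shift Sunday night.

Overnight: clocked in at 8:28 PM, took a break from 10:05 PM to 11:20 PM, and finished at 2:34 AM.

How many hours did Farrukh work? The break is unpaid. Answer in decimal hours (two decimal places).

Overnight: 8:28 PM → midnight = 3 h 32 min; midnight → 2:34 AM = 2 h 34 min; span 6 h 6 min; less 75 min break → 4 h 51 min

4.85 hours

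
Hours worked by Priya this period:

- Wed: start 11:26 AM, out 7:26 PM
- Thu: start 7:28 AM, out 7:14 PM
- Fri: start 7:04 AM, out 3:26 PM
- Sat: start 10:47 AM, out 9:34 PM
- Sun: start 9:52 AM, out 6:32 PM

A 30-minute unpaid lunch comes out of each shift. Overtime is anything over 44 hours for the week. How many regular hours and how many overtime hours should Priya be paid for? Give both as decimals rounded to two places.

Regular 44.00 hours, overtime 1.08 hours

Wed: 11:26 AM–7:26 PM = 8 h 0 min; less 30 min break → 7 h 30 min
Thu: 7:28 AM–7:14 PM = 11 h 46 min; less 30 min break → 11 h 16 min
Fri: 7:04 AM–3:26 PM = 8 h 22 min; less 30 min break → 7 h 52 min
Sat: 10:47 AM–9:34 PM = 10 h 47 min; less 30 min break → 10 h 17 min
Sun: 9:52 AM–6:32 PM = 8 h 40 min; less 30 min break → 8 h 10 min
Total worked: 45 h 5 min = 45.08 h.
Threshold 44 h → overtime 1 h 5 min, regular 44 h 0 min.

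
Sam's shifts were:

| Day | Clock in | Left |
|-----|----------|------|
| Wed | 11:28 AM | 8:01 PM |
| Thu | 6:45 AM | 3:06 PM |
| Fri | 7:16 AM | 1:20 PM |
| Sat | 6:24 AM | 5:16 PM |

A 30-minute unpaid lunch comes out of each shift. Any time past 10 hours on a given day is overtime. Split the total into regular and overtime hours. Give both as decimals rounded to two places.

Wed: 11:28 AM–8:01 PM = 8 h 33 min; less 30 min break → 8 h 3 min
Thu: 6:45 AM–3:06 PM = 8 h 21 min; less 30 min break → 7 h 51 min
Fri: 7:16 AM–1:20 PM = 6 h 4 min; less 30 min break → 5 h 34 min
Sat: 6:24 AM–5:16 PM = 10 h 52 min; less 30 min break → 10 h 22 min
Wed reg 8 h 3 min / OT 0 h 0 min; Thu reg 7 h 51 min / OT 0 h 0 min; Fri reg 5 h 34 min / OT 0 h 0 min; Sat reg 10 h 0 min / OT 0 h 22 min.
Totals: regular 31 h 28 min, overtime 0 h 22 min.

Regular 31.47 hours, overtime 0.37 hours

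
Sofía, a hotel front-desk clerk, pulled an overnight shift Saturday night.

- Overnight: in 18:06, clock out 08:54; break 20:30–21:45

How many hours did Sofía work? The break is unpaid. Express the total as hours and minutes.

Overnight: 18:06 → midnight = 5 h 54 min; midnight → 08:54 = 8 h 54 min; span 14 h 48 min; less 75 min break → 13 h 33 min

13 h 33 min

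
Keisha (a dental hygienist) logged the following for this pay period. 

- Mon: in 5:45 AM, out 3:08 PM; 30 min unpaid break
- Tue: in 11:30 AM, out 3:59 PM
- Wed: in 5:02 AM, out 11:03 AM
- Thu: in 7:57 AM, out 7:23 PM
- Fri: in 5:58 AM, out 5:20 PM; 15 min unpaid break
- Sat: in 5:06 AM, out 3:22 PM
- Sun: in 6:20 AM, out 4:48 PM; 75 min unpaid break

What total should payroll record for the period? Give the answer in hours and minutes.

Mon: 5:45 AM–3:08 PM = 9 h 23 min; less 30 min break → 8 h 53 min
Tue: 11:30 AM–3:59 PM = 4 h 29 min
Wed: 5:02 AM–11:03 AM = 6 h 1 min
Thu: 7:57 AM–7:23 PM = 11 h 26 min
Fri: 5:58 AM–5:20 PM = 11 h 22 min; less 15 min break → 11 h 7 min
Sat: 5:06 AM–3:22 PM = 10 h 16 min
Sun: 6:20 AM–4:48 PM = 10 h 28 min; less 75 min break → 9 h 13 min
Total: 8 h 53 min + 4 h 29 min + 6 h 1 min + 11 h 26 min + 11 h 7 min + 10 h 16 min + 9 h 13 min = 61 h 25 min.

61 h 25 min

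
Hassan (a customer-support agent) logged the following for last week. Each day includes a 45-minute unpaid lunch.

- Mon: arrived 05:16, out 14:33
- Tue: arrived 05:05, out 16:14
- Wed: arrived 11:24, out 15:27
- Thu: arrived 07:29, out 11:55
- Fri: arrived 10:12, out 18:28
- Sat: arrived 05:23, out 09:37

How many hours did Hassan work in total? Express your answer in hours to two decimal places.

Mon: 05:16–14:33 = 9 h 17 min; less 45 min break → 8 h 32 min
Tue: 05:05–16:14 = 11 h 9 min; less 45 min break → 10 h 24 min
Wed: 11:24–15:27 = 4 h 3 min; less 45 min break → 3 h 18 min
Thu: 07:29–11:55 = 4 h 26 min; less 45 min break → 3 h 41 min
Fri: 10:12–18:28 = 8 h 16 min; less 45 min break → 7 h 31 min
Sat: 05:23–09:37 = 4 h 14 min; less 45 min break → 3 h 29 min
Total: 8 h 32 min + 10 h 24 min + 3 h 18 min + 3 h 41 min + 7 h 31 min + 3 h 29 min = 36 h 55 min.

36.92 hours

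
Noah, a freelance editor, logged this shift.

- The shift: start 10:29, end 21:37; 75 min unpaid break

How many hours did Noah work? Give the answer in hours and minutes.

The shift: 10:29–21:37 = 11 h 8 min; less 75 min break → 9 h 53 min

9 h 53 min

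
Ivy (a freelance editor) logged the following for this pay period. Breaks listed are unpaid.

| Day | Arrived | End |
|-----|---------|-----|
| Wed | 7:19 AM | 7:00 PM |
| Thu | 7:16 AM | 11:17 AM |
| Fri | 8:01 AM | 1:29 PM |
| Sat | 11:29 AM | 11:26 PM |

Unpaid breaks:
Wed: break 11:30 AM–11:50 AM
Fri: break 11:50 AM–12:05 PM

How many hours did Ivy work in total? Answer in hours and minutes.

Wed: 7:19 AM–7:00 PM = 11 h 41 min; less 20 min break → 11 h 21 min
Thu: 7:16 AM–11:17 AM = 4 h 1 min
Fri: 8:01 AM–1:29 PM = 5 h 28 min; less 15 min break → 5 h 13 min
Sat: 11:29 AM–11:26 PM = 11 h 57 min
Total: 11 h 21 min + 4 h 1 min + 5 h 13 min + 11 h 57 min = 32 h 32 min.

32 h 32 min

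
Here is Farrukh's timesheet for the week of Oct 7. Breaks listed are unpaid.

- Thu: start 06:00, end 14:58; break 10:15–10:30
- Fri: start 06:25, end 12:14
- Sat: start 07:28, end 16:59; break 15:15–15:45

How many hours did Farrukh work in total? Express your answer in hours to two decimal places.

Thu: 06:00–14:58 = 8 h 58 min; less 15 min break → 8 h 43 min
Fri: 06:25–12:14 = 5 h 49 min
Sat: 07:28–16:59 = 9 h 31 min; less 30 min break → 9 h 1 min
Total: 8 h 43 min + 5 h 49 min + 9 h 1 min = 23 h 33 min.

23.55 hours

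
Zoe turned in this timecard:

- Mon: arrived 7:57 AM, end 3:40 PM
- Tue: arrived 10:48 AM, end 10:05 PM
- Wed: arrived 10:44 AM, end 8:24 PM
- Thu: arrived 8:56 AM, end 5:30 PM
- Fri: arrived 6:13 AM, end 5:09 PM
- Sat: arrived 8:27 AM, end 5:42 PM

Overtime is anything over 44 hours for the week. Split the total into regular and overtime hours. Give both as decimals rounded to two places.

Mon: 7:57 AM–3:40 PM = 7 h 43 min
Tue: 10:48 AM–10:05 PM = 11 h 17 min
Wed: 10:44 AM–8:24 PM = 9 h 40 min
Thu: 8:56 AM–5:30 PM = 8 h 34 min
Fri: 6:13 AM–5:09 PM = 10 h 56 min
Sat: 8:27 AM–5:42 PM = 9 h 15 min
Total worked: 57 h 25 min = 57.42 h.
Threshold 44 h → overtime 13 h 25 min, regular 44 h 0 min.

Regular 44.00 hours, overtime 13.42 hours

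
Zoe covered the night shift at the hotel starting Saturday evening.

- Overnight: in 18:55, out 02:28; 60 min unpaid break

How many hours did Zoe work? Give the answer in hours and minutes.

Overnight: 18:55 → midnight = 5 h 5 min; midnight → 02:28 = 2 h 28 min; span 7 h 33 min; less 60 min break → 6 h 33 min

6 h 33 min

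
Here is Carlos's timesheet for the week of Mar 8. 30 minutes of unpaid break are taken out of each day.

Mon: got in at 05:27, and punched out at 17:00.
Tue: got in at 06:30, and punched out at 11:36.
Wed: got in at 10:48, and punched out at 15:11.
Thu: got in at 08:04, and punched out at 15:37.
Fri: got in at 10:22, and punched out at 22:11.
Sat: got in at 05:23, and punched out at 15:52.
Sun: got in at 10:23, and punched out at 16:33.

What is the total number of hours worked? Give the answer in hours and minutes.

53 h 33 min

Mon: 05:27–17:00 = 11 h 33 min; less 30 min break → 11 h 3 min
Tue: 06:30–11:36 = 5 h 6 min; less 30 min break → 4 h 36 min
Wed: 10:48–15:11 = 4 h 23 min; less 30 min break → 3 h 53 min
Thu: 08:04–15:37 = 7 h 33 min; less 30 min break → 7 h 3 min
Fri: 10:22–22:11 = 11 h 49 min; less 30 min break → 11 h 19 min
Sat: 05:23–15:52 = 10 h 29 min; less 30 min break → 9 h 59 min
Sun: 10:23–16:33 = 6 h 10 min; less 30 min break → 5 h 40 min
Total: 11 h 3 min + 4 h 36 min + 3 h 53 min + 7 h 3 min + 11 h 19 min + 9 h 59 min + 5 h 40 min = 53 h 33 min.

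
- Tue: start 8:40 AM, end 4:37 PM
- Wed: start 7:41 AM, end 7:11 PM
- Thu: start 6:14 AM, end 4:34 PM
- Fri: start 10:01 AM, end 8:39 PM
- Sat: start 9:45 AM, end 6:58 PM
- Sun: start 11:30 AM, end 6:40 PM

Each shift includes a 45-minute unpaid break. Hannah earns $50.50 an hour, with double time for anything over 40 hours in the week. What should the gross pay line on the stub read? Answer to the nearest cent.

Tue: 8:40 AM–4:37 PM = 7 h 57 min; less 45 min break → 7 h 12 min
Wed: 7:41 AM–7:11 PM = 11 h 30 min; less 45 min break → 10 h 45 min
Thu: 6:14 AM–4:34 PM = 10 h 20 min; less 45 min break → 9 h 35 min
Fri: 10:01 AM–8:39 PM = 10 h 38 min; less 45 min break → 9 h 53 min
Sat: 9:45 AM–6:58 PM = 9 h 13 min; less 45 min break → 8 h 28 min
Sun: 11:30 AM–6:40 PM = 7 h 10 min; less 45 min break → 6 h 25 min
Total worked: 52 h 18 min = 3138 min.
Regular 40 h 0 min = 2400 min at $50.50/h; overtime 12 h 18 min = 738 min at $101.00/h.
Pay = (2400 × $50.50 + 738 × $101.00) ÷ 60 = $3262.30.

$3262.30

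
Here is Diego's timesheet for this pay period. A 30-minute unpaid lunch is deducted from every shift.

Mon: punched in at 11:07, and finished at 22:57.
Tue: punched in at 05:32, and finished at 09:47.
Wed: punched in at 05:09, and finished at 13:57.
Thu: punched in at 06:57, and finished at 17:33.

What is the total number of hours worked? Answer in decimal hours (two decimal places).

Mon: 11:07–22:57 = 11 h 50 min; less 30 min break → 11 h 20 min
Tue: 05:32–09:47 = 4 h 15 min; less 30 min break → 3 h 45 min
Wed: 05:09–13:57 = 8 h 48 min; less 30 min break → 8 h 18 min
Thu: 06:57–17:33 = 10 h 36 min; less 30 min break → 10 h 6 min
Total: 11 h 20 min + 3 h 45 min + 8 h 18 min + 10 h 6 min = 33 h 29 min.

33.48 hours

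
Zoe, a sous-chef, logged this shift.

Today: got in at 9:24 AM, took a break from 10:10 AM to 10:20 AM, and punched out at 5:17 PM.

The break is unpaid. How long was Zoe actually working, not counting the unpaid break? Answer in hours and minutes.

Today: 9:24 AM–5:17 PM = 7 h 53 min; less 10 min break → 7 h 43 min

7 h 43 min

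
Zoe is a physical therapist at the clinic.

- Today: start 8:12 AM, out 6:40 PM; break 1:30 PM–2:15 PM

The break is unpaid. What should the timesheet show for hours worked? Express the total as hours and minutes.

Today: 8:12 AM–6:40 PM = 10 h 28 min; less 45 min break → 9 h 43 min

9 h 43 min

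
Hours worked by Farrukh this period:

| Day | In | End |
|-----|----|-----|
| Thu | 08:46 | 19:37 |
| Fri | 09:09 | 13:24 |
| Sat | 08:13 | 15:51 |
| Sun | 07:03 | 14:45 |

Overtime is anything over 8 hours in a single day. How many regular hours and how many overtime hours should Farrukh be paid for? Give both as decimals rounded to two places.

Thu: 08:46–19:37 = 10 h 51 min
Fri: 09:09–13:24 = 4 h 15 min
Sat: 08:13–15:51 = 7 h 38 min
Sun: 07:03–14:45 = 7 h 42 min
Thu reg 8 h 0 min / OT 2 h 51 min; Fri reg 4 h 15 min / OT 0 h 0 min; Sat reg 7 h 38 min / OT 0 h 0 min; Sun reg 7 h 42 min / OT 0 h 0 min.
Totals: regular 27 h 35 min, overtime 2 h 51 min.

Regular 27.58 hours, overtime 2.85 hours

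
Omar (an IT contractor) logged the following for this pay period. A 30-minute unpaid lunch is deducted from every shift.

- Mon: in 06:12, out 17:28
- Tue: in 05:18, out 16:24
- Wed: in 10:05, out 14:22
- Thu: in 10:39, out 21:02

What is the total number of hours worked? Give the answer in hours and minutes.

35 h 2 min

Mon: 06:12–17:28 = 11 h 16 min; less 30 min break → 10 h 46 min
Tue: 05:18–16:24 = 11 h 6 min; less 30 min break → 10 h 36 min
Wed: 10:05–14:22 = 4 h 17 min; less 30 min break → 3 h 47 min
Thu: 10:39–21:02 = 10 h 23 min; less 30 min break → 9 h 53 min
Total: 10 h 46 min + 10 h 36 min + 3 h 47 min + 9 h 53 min = 35 h 2 min.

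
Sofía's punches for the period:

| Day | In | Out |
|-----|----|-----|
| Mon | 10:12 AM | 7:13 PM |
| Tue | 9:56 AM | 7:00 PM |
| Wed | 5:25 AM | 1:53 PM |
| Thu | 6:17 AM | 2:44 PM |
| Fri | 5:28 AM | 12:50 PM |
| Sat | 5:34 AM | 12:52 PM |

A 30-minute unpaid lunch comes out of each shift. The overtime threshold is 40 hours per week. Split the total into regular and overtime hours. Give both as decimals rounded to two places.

Mon: 10:12 AM–7:13 PM = 9 h 1 min; less 30 min break → 8 h 31 min
Tue: 9:56 AM–7:00 PM = 9 h 4 min; less 30 min break → 8 h 34 min
Wed: 5:25 AM–1:53 PM = 8 h 28 min; less 30 min break → 7 h 58 min
Thu: 6:17 AM–2:44 PM = 8 h 27 min; less 30 min break → 7 h 57 min
Fri: 5:28 AM–12:50 PM = 7 h 22 min; less 30 min break → 6 h 52 min
Sat: 5:34 AM–12:52 PM = 7 h 18 min; less 30 min break → 6 h 48 min
Total worked: 46 h 40 min = 46.67 h.
Threshold 40 h → overtime 6 h 40 min, regular 40 h 0 min.

Regular 40.00 hours, overtime 6.67 hours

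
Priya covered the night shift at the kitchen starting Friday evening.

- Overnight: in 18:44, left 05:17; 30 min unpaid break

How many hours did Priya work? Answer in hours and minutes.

Overnight: 18:44 → midnight = 5 h 16 min; midnight → 05:17 = 5 h 17 min; span 10 h 33 min; less 30 min break → 10 h 3 min

10 h 3 min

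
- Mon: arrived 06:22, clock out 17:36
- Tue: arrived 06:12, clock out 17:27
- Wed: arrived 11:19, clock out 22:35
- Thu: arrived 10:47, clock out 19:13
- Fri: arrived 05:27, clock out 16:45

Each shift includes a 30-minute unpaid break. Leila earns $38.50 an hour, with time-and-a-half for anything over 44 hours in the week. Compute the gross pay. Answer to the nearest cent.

$2097.29

Mon: 06:22–17:36 = 11 h 14 min; less 30 min break → 10 h 44 min
Tue: 06:12–17:27 = 11 h 15 min; less 30 min break → 10 h 45 min
Wed: 11:19–22:35 = 11 h 16 min; less 30 min break → 10 h 46 min
Thu: 10:47–19:13 = 8 h 26 min; less 30 min break → 7 h 56 min
Fri: 05:27–16:45 = 11 h 18 min; less 30 min break → 10 h 48 min
Total worked: 50 h 59 min = 3059 min.
Regular 44 h 0 min = 2640 min at $38.50/h; overtime 6 h 59 min = 419 min at $57.75/h.
Pay = (2640 × $38.50 + 419 × $57.75) ÷ 60 = $2097.29.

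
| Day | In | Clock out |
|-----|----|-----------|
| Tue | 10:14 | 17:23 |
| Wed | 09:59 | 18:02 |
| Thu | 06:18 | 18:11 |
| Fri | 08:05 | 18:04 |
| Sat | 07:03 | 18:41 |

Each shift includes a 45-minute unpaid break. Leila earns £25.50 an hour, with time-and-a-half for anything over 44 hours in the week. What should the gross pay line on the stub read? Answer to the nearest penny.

Tue: 10:14–17:23 = 7 h 9 min; less 45 min break → 6 h 24 min
Wed: 09:59–18:02 = 8 h 3 min; less 45 min break → 7 h 18 min
Thu: 06:18–18:11 = 11 h 53 min; less 45 min break → 11 h 8 min
Fri: 08:05–18:04 = 9 h 59 min; less 45 min break → 9 h 14 min
Sat: 07:03–18:41 = 11 h 38 min; less 45 min break → 10 h 53 min
Total worked: 44 h 57 min = 2697 min.
Regular 44 h 0 min = 2640 min at £25.50/h; overtime 0 h 57 min = 57 min at £38.25/h.
Pay = (2640 × £25.50 + 57 × £38.25) ÷ 60 = £1158.34.

£1158.34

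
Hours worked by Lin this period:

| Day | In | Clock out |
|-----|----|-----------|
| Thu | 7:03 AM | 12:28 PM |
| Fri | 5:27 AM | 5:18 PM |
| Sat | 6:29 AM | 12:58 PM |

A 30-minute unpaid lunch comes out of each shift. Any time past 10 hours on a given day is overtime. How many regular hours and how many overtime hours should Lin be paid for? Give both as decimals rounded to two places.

Thu: 7:03 AM–12:28 PM = 5 h 25 min; less 30 min break → 4 h 55 min
Fri: 5:27 AM–5:18 PM = 11 h 51 min; less 30 min break → 11 h 21 min
Sat: 6:29 AM–12:58 PM = 6 h 29 min; less 30 min break → 5 h 59 min
Thu reg 4 h 55 min / OT 0 h 0 min; Fri reg 10 h 0 min / OT 1 h 21 min; Sat reg 5 h 59 min / OT 0 h 0 min.
Totals: regular 20 h 54 min, overtime 1 h 21 min.

Regular 20.90 hours, overtime 1.35 hours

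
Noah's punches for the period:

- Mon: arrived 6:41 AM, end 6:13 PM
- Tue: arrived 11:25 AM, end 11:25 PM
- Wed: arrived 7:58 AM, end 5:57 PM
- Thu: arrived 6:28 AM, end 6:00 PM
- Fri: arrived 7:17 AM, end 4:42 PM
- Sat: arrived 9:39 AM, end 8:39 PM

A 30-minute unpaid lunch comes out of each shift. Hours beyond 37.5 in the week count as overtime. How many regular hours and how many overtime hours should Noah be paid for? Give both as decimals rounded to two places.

Mon: 6:41 AM–6:13 PM = 11 h 32 min; less 30 min break → 11 h 2 min
Tue: 11:25 AM–11:25 PM = 12 h 0 min; less 30 min break → 11 h 30 min
Wed: 7:58 AM–5:57 PM = 9 h 59 min; less 30 min break → 9 h 29 min
Thu: 6:28 AM–6:00 PM = 11 h 32 min; less 30 min break → 11 h 2 min
Fri: 7:17 AM–4:42 PM = 9 h 25 min; less 30 min break → 8 h 55 min
Sat: 9:39 AM–8:39 PM = 11 h 0 min; less 30 min break → 10 h 30 min
Total worked: 62 h 28 min = 62.47 h.
Threshold 37.5 h → overtime 24 h 58 min, regular 37 h 30 min.

Regular 37.50 hours, overtime 24.97 hours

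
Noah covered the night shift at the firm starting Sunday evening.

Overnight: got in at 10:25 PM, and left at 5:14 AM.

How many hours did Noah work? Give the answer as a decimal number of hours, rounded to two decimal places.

6.82 hours

Overnight: 10:25 PM → midnight = 1 h 35 min; midnight → 5:14 AM = 5 h 14 min; span 6 h 49 min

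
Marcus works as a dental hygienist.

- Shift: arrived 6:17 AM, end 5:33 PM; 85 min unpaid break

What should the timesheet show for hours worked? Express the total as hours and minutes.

9 h 51 min

Shift: 6:17 AM–5:33 PM = 11 h 16 min; less 85 min break → 9 h 51 min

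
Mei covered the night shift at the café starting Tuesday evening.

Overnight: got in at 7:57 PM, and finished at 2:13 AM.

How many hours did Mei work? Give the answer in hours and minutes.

6 h 16 min

Overnight: 7:57 PM → midnight = 4 h 3 min; midnight → 2:13 AM = 2 h 13 min; span 6 h 16 min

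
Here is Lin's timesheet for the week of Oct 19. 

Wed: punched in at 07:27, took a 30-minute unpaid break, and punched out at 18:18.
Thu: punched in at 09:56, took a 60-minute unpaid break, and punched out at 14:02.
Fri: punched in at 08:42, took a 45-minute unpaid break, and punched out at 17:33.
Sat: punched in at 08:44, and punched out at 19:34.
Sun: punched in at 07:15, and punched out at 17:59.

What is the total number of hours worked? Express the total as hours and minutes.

Wed: 07:27–18:18 = 10 h 51 min; less 30 min break → 10 h 21 min
Thu: 09:56–14:02 = 4 h 6 min; less 60 min break → 3 h 6 min
Fri: 08:42–17:33 = 8 h 51 min; less 45 min break → 8 h 6 min
Sat: 08:44–19:34 = 10 h 50 min
Sun: 07:15–17:59 = 10 h 44 min
Total: 10 h 21 min + 3 h 6 min + 8 h 6 min + 10 h 50 min + 10 h 44 min = 43 h 7 min.

43 h 7 min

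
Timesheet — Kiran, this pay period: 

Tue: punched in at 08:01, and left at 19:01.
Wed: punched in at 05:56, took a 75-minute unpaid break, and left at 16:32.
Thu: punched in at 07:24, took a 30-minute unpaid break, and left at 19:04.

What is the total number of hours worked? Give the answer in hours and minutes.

Tue: 08:01–19:01 = 11 h 0 min
Wed: 05:56–16:32 = 10 h 36 min; less 75 min break → 9 h 21 min
Thu: 07:24–19:04 = 11 h 40 min; less 30 min break → 11 h 10 min
Total: 11 h 0 min + 9 h 21 min + 11 h 10 min = 31 h 31 min.

31 h 31 min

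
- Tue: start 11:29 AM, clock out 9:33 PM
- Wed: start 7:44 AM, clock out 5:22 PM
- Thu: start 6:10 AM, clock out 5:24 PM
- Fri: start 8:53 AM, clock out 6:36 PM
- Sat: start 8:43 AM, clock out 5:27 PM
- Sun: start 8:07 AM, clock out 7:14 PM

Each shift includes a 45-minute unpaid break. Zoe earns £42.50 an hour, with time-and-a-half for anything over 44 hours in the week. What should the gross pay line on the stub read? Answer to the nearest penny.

£2635.00

Tue: 11:29 AM–9:33 PM = 10 h 4 min; less 45 min break → 9 h 19 min
Wed: 7:44 AM–5:22 PM = 9 h 38 min; less 45 min break → 8 h 53 min
Thu: 6:10 AM–5:24 PM = 11 h 14 min; less 45 min break → 10 h 29 min
Fri: 8:53 AM–6:36 PM = 9 h 43 min; less 45 min break → 8 h 58 min
Sat: 8:43 AM–5:27 PM = 8 h 44 min; less 45 min break → 7 h 59 min
Sun: 8:07 AM–7:14 PM = 11 h 7 min; less 45 min break → 10 h 22 min
Total worked: 56 h 0 min = 3360 min.
Regular 44 h 0 min = 2640 min at £42.50/h; overtime 12 h 0 min = 720 min at £63.75/h.
Pay = (2640 × £42.50 + 720 × £63.75) ÷ 60 = £2635.00.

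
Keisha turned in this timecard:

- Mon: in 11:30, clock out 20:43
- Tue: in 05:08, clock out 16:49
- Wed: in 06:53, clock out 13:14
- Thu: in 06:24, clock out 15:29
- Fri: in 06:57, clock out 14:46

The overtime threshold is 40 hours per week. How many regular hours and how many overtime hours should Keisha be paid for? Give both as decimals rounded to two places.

Regular 40.00 hours, overtime 4.15 hours

Mon: 11:30–20:43 = 9 h 13 min
Tue: 05:08–16:49 = 11 h 41 min
Wed: 06:53–13:14 = 6 h 21 min
Thu: 06:24–15:29 = 9 h 5 min
Fri: 06:57–14:46 = 7 h 49 min
Total worked: 44 h 9 min = 44.15 h.
Threshold 40 h → overtime 4 h 9 min, regular 40 h 0 min.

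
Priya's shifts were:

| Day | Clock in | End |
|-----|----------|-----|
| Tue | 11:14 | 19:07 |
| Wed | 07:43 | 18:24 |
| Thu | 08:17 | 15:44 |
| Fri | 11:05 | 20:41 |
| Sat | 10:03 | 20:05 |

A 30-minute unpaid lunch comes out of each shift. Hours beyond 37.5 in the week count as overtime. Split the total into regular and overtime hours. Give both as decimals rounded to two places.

Tue: 11:14–19:07 = 7 h 53 min; less 30 min break → 7 h 23 min
Wed: 07:43–18:24 = 10 h 41 min; less 30 min break → 10 h 11 min
Thu: 08:17–15:44 = 7 h 27 min; less 30 min break → 6 h 57 min
Fri: 11:05–20:41 = 9 h 36 min; less 30 min break → 9 h 6 min
Sat: 10:03–20:05 = 10 h 2 min; less 30 min break → 9 h 32 min
Total worked: 43 h 9 min = 43.15 h.
Threshold 37.5 h → overtime 5 h 39 min, regular 37 h 30 min.

Regular 37.50 hours, overtime 5.65 hours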